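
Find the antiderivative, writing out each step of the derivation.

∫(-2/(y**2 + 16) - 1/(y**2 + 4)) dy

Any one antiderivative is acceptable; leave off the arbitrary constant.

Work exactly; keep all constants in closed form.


Step 1. Rewrite: now ∫(-1/(y**2 + 4)) dy + ∫(-2/(y**2 + 16)) dy.
Step 2. Evaluate the standard form: now -atan(y/2)/2 + ∫(-2/(y**2 + 16)) dy.
Step 3. Evaluate the standard form: now -atan(y/4)/2 - atan(y/2)/2.
Answer: -atan(y/4)/2 - atan(y/2)/2.


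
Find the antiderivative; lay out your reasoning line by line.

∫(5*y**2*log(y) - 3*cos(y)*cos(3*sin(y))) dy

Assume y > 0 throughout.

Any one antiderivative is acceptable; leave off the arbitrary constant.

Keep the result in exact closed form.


Step 1. Rewrite: now ∫(5*y**2*log(y)) dy + ∫(-3*cos(y)*cos(3*sin(y))) dy.
Step 2. Substitute u = sin(y), turning ∫(-3*cos(y)*cos(3*sin(y))) dy into ∫(-3*cos(3*u)) du: now ∫(5*y**2*log(y)) dy + ∫(-3*cos(3*u)) du.
Step 3. Evaluate the standard form: now -sin(3*u) + ∫(5*y**2*log(y)) dy.
Step 4. Substitute back u = sin(y): now -sin(3*sin(y)) + ∫(5*y**2*log(y)) dy.
Step 5. Integrate ∫(5*y**2*log(y)) dy by parts with u = log(y), dv = (5*y**2) dy, so v = 5*y**3/3 [assuming y > 0]: now 5*y**3*log(y)/3 - sin(3*sin(y)) + ∫(-5*y**2/3) dy.
Step 6. Evaluate the standard form: now 5*y**3*log(y)/3 - 5*y**3/9 - sin(3*sin(y)).
Answer: 5*y**3*log(y)/3 - 5*y**3/9 - sin(3*sin(y)).


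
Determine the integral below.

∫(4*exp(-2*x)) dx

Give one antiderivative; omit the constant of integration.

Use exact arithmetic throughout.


Answer: -2*exp(-2*x).


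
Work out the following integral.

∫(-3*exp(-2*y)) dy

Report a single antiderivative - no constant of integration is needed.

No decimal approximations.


Answer: 3*exp(-2*y)/2.


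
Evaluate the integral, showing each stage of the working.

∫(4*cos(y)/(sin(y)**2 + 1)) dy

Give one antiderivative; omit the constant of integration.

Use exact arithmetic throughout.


Step 1. Substitute u = sin(y), turning ∫(4*cos(y)/(sin(y)**2 + 1)) dy into ∫(4/(u**2 + 1)) du: now ∫(4/(u**2 + 1)) du.
Step 2. Evaluate the standard form: now 4*atan(u).
Step 3. Substitute back u = sin(y): now 4*atan(sin(y)).
Answer: 4*atan(sin(y)).


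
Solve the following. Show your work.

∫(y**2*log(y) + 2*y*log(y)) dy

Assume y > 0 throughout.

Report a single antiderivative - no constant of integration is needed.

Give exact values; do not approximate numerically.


Step 1. Rewrite: now ∫(2*y*log(y)) dy + ∫(y**2*log(y)) dy.
Step 2. Integrate ∫(2*y*log(y)) dy by parts with u = log(y), dv = (2*y) dy, so v = y**2 [assuming y > 0]: now y**2*log(y) + ∫(-y) dy + ∫(y**2*log(y)) dy.
Step 3. Evaluate the standard form: now y**2*log(y) - y**2/2 + ∫(y**2*log(y)) dy.
Step 4. Integrate ∫(y**2*log(y)) dy by parts with u = log(y), dv = (y**2) dy, so v = y**3/3 [assuming y > 0]: now y**3*log(y)/3 + y**2*log(y) - y**2/2 + ∫(-y**2/3) dy.
Step 5. Evaluate the standard form: now y**3*log(y)/3 - y**3/9 + y**2*log(y) - y**2/2.
Answer: y**3*log(y)/3 - y**3/9 + y**2*log(y) - y**2/2.


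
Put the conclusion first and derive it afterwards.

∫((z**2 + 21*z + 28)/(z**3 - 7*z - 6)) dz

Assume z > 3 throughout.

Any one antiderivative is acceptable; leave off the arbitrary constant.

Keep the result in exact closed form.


The answer is 5*log(z - 3) - 2*log(z + 1) - 2*log(z + 2).
Step 1. Decompose ∫((z**2 + 21*z + 28)/(z**3 - 7*z - 6)) dz by partial fractions, (z**2 + 21*z + 28)/(z**3 - 7*z - 6) = -2/(z + 2) - 2/(z + 1) + 5/(z - 3): now ∫(5/(z - 3)) dz + ∫(-2/(z + 1)) dz + ∫(-2/(z + 2)) dz.
Step 2. Evaluate the standard form [assuming z > 3]: now 5*log(z - 3) + ∫(-2/(z + 1)) dz + ∫(-2/(z + 2)) dz.
Step 3. Evaluate the standard form [assuming z > -1]: now 5*log(z - 3) - 2*log(z + 1) + ∫(-2/(z + 2)) dz.
Step 4. Evaluate the standard form [assuming z > -2]: now 5*log(z - 3) - 2*log(z + 1) - 2*log(z + 2).
Answer: 5*log(z - 3) - 2*log(z + 1) - 2*log(z + 2).


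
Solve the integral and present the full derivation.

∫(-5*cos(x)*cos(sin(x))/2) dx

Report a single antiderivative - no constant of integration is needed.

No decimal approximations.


Step 1. Substitute u = sin(x), turning ∫(-5*cos(x)*cos(sin(x))/2) dx into ∫(-5*cos(u)/2) du: now ∫(-5*cos(u)/2) du.
Step 2. Evaluate the standard form: now -5*sin(u)/2.
Step 3. Substitute back u = sin(x): now -5*sin(sin(x))/2.
Answer: -5*sin(sin(x))/2.


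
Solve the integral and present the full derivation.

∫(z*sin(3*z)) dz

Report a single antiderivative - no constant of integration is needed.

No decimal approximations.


Step 1. Integrate ∫(z*sin(3*z)) dz by parts with u = z, dv = (sin(3*z)) dz, so v = -cos(3*z)/3: now -z*cos(3*z)/3 + ∫(cos(3*z)/3) dz.
Step 2. Evaluate the standard form: now -z*cos(3*z)/3 + sin(3*z)/9.
Answer: -z*cos(3*z)/3 + sin(3*z)/9.


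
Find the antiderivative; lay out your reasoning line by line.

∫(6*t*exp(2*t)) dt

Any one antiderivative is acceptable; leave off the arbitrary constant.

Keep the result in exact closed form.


Step 1. Integrate ∫(6*t*exp(2*t)) dt by parts with u = t, dv = (6*exp(2*t)) dt, so v = 3*exp(2*t): now 3*t*exp(2*t) + ∫(-3*exp(2*t)) dt.
Step 2. Evaluate the standard form: now 3*t*exp(2*t) - 3*exp(2*t)/2.
Answer: 3*t*exp(2*t) - 3*exp(2*t)/2.


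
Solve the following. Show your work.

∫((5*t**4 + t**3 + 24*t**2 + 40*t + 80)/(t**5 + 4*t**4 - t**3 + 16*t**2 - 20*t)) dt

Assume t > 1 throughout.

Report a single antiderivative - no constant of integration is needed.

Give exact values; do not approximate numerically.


Step 1. Decompose ∫((5*t**4 + t**3 + 24*t**2 + 40*t + 80)/(t**5 + 4*t**4 - t**3 + 16*t**2 - 20*t)) dt by partial fractions, (5*t**4 + t**3 + 24*t**2 + 40*t + 80)/(t**5 + 4*t**4 - t**3 + 16*t**2 - 20*t) = -4/(t**2 + 4) + 4/(t + 5) + 5/(t - 1) - 4/t: now ∫(-4/t) dt + ∫(5/(t - 1)) dt + ∫(4/(t + 5)) dt + ∫(-4/(t**2 + 4)) dt.
Step 2. Evaluate the standard form [assuming t > -5]: now 4*log(t + 5) + ∫(-4/t) dt + ∫(5/(t - 1)) dt + ∫(-4/(t**2 + 4)) dt.
Step 3. Evaluate the standard form [assuming t > 0]: now -4*log(t) + 4*log(t + 5) + ∫(5/(t - 1)) dt + ∫(-4/(t**2 + 4)) dt.
Step 4. Evaluate the standard form [assuming t > 1]: now -4*log(t) + 5*log(t - 1) + 4*log(t + 5) + ∫(-4/(t**2 + 4)) dt.
Step 5. Evaluate the standard form: now -4*log(t) + 5*log(t - 1) + 4*log(t + 5) - 2*atan(t/2).
Answer: -4*log(t) + 5*log(t - 1) + 4*log(t + 5) - 2*atan(t/2).


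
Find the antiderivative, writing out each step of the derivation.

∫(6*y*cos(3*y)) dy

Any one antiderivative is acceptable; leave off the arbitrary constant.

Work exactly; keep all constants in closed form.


Step 1. Integrate ∫(6*y*cos(3*y)) dy by parts with u = y, dv = (6*cos(3*y)) dy, so v = 2*sin(3*y): now 2*y*sin(3*y) + ∫(-2*sin(3*y)) dy.
Step 2. Evaluate the standard form: now 2*y*sin(3*y) + 2*cos(3*y)/3.
Answer: 2*y*sin(3*y) + 2*cos(3*y)/3.


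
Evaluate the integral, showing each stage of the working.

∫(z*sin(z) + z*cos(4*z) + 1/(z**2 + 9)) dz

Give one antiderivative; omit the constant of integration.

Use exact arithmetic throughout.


Step 1. Rewrite: now ∫(z*sin(z)) dz + ∫(z*cos(4*z)) dz + ∫(1/(z**2 + 9)) dz.
Step 2. Integrate ∫(z*sin(z)) dz by parts with u = z, dv = (sin(z)) dz, so v = -cos(z): now -z*cos(z) + ∫(z*cos(4*z)) dz + ∫(1/(z**2 + 9)) dz + ∫(cos(z)) dz.
Step 3. Evaluate the standard form: now -z*cos(z) + sin(z) + ∫(z*cos(4*z)) dz + ∫(1/(z**2 + 9)) dz.
Step 4. Integrate ∫(z*cos(4*z)) dz by parts with u = z, dv = (cos(4*z)) dz, so v = sin(4*z)/4: now z*sin(4*z)/4 - z*cos(z) + sin(z) + ∫(1/(z**2 + 9)) dz + ∫(-sin(4*z)/4) dz.
Step 5. Evaluate the standard form: now z*sin(4*z)/4 - z*cos(z) + sin(z) + cos(4*z)/16 + ∫(1/(z**2 + 9)) dz.
Step 6. Evaluate the standard form: now z*sin(4*z)/4 - z*cos(z) + sin(z) + cos(4*z)/16 + atan(z/3)/3.
Answer: z*sin(4*z)/4 - z*cos(z) + sin(z) + cos(4*z)/16 + atan(z/3)/3.


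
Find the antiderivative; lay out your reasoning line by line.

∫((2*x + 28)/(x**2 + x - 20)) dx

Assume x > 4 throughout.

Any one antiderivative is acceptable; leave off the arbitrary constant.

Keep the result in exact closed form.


Step 1. Decompose ∫((2*x + 28)/(x**2 + x - 20)) dx by partial fractions, (2*x + 28)/(x**2 + x - 20) = -2/(x + 5) + 4/(x - 4): now ∫(4/(x - 4)) dx + ∫(-2/(x + 5)) dx.
Step 2. Evaluate the standard form [assuming x > 4]: now 4*log(x - 4) + ∫(-2/(x + 5)) dx.
Step 3. Evaluate the standard form [assuming x > -5]: now 4*log(x - 4) - 2*log(x + 5).
Answer: 4*log(x - 4) - 2*log(x + 5).


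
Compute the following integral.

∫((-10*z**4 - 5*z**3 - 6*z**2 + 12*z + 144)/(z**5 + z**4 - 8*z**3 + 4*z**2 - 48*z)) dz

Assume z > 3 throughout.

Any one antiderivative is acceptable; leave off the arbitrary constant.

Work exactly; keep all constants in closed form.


Answer: -3*log(z) - 3*log(z - 3) - 4*log(z + 4) - atan(z/2).


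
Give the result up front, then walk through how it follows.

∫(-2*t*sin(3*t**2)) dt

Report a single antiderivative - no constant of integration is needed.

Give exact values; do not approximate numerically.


The answer is cos(3*t**2)/3.
Step 1. Substitute u = t**2, turning ∫(-2*t*sin(3*t**2)) dt into ∫(-sin(3*u)) du: now ∫(-sin(3*u)) du.
Step 2. Evaluate the standard form: now cos(3*u)/3.
Step 3. Substitute back u = t**2: now cos(3*t**2)/3.
Answer: cos(3*t**2)/3.


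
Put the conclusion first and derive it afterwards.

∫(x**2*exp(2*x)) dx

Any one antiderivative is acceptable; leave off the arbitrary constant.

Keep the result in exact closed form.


The answer is x**2*exp(2*x)/2 - x*exp(2*x)/2 + exp(2*x)/4.
Step 1. Integrate ∫(x**2*exp(2*x)) dx by parts with u = x**2, dv = (exp(2*x)) dx, so v = exp(2*x)/2: now x**2*exp(2*x)/2 + ∫(-x*exp(2*x)) dx.
Step 2. Integrate ∫(-x*exp(2*x)) dx by parts with u = x, dv = (-exp(2*x)) dx, so v = -exp(2*x)/2: now x**2*exp(2*x)/2 - x*exp(2*x)/2 + ∫(exp(2*x)/2) dx.
Step 3. Evaluate the standard form: now x**2*exp(2*x)/2 - x*exp(2*x)/2 + exp(2*x)/4.
Answer: x**2*exp(2*x)/2 - x*exp(2*x)/2 + exp(2*x)/4.


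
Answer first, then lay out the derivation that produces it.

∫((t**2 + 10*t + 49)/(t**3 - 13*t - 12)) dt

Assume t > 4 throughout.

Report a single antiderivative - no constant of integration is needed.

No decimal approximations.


The answer is 3*log(t - 4) - 4*log(t + 1) + 2*log(t + 3).
Step 1. Decompose ∫((t**2 + 10*t + 49)/(t**3 - 13*t - 12)) dt by partial fractions, (t**2 + 10*t + 49)/(t**3 - 13*t - 12) = 2/(t + 3) - 4/(t + 1) + 3/(t - 4): now ∫(3/(t - 4)) dt + ∫(-4/(t + 1)) dt + ∫(2/(t + 3)) dt.
Step 2. Evaluate the standard form [assuming t > -3]: now 2*log(t + 3) + ∫(3/(t - 4)) dt + ∫(-4/(t + 1)) dt.
Step 3. Evaluate the standard form [assuming t > -1]: now -4*log(t + 1) + 2*log(t + 3) + ∫(3/(t - 4)) dt.
Step 4. Evaluate the standard form [assuming t > 4]: now 3*log(t - 4) - 4*log(t + 1) + 2*log(t + 3).
Answer: 3*log(t - 4) - 4*log(t + 1) + 2*log(t + 3).


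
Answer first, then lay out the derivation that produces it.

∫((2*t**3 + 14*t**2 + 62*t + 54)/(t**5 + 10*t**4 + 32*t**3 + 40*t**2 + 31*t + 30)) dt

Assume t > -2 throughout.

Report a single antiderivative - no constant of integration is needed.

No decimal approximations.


The answer is -2*log(t + 2) + 3*log(t + 3) - log(t + 5) + 2*atan(t).
Step 1. Decompose ∫((2*t**3 + 14*t**2 + 62*t + 54)/(t**5 + 10*t**4 + 32*t**3 + 40*t**2 + 31*t + 30)) dt by partial fractions, (2*t**3 + 14*t**2 + 62*t + 54)/(t**5 + 10*t**4 + 32*t**3 + 40*t**2 + 31*t + 30) = 2/(t**2 + 1) - 1/(t + 5) + 3/(t + 3) - 2/(t + 2): now ∫(-2/(t + 2)) dt + ∫(3/(t + 3)) dt + ∫(-1/(t + 5)) dt + ∫(2/(t**2 + 1)) dt.
Step 2. Evaluate the standard form [assuming t > -5]: now -log(t + 5) + ∫(-2/(t + 2)) dt + ∫(3/(t + 3)) dt + ∫(2/(t**2 + 1)) dt.
Step 3. Evaluate the standard form [assuming t > -2]: now -2*log(t + 2) - log(t + 5) + ∫(3/(t + 3)) dt + ∫(2/(t**2 + 1)) dt.
Step 4. Evaluate the standard form [assuming t > -3]: now -2*log(t + 2) + 3*log(t + 3) - log(t + 5) + ∫(2/(t**2 + 1)) dt.
Step 5. Evaluate the standard form: now -2*log(t + 2) + 3*log(t + 3) - log(t + 5) + 2*atan(t).
Answer: -2*log(t + 2) + 3*log(t + 3) - log(t + 5) + 2*atan(t).


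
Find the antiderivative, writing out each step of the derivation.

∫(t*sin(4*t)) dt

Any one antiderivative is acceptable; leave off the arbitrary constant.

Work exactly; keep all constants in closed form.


Step 1. Integrate ∫(t*sin(4*t)) dt by parts with u = t, dv = (sin(4*t)) dt, so v = -cos(4*t)/4: now -t*cos(4*t)/4 + ∫(cos(4*t)/4) dt.
Step 2. Evaluate the standard form: now -t*cos(4*t)/4 + sin(4*t)/16.
Answer: -t*cos(4*t)/4 + sin(4*t)/16.


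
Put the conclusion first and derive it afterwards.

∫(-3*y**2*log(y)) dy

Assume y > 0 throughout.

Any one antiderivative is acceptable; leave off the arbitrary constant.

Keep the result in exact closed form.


The answer is -y**3*log(y) + y**3/3.
Step 1. Integrate ∫(-3*y**2*log(y)) dy by parts with u = log(y), dv = (-3*y**2) dy, so v = -y**3 [assuming y > 0]: now -y**3*log(y) + ∫(y**2) dy.
Step 2. Evaluate the standard form: now -y**3*log(y) + y**3/3.
Answer: -y**3*log(y) + y**3/3.


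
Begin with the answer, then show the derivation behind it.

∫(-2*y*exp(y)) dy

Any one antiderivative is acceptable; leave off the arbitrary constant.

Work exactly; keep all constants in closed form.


The answer is -2*y*exp(y) + 2*exp(y).
Step 1. Integrate ∫(-2*y*exp(y)) dy by parts with u = y, dv = (-2*exp(y)) dy, so v = -2*exp(y): now -2*y*exp(y) + ∫(2*exp(y)) dy.
Step 2. Evaluate the standard form: now -2*y*exp(y) + 2*exp(y).
Answer: -2*y*exp(y) + 2*exp(y).


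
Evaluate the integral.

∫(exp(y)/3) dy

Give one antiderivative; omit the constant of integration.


Answer: exp(y)/3.


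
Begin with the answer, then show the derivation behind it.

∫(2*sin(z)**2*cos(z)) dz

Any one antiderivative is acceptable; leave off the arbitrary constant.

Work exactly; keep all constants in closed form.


The answer is 2*sin(z)**3/3.
Step 1. Substitute u = sin(z), turning ∫(2*sin(z)**2*cos(z)) dz into ∫(2*u**2) du: now ∫(2*u**2) du.
Step 2. Evaluate the standard form: now 2*u**3/3.
Step 3. Substitute back u = sin(z): now 2*sin(z)**3/3.
Answer: 2*sin(z)**3/3.


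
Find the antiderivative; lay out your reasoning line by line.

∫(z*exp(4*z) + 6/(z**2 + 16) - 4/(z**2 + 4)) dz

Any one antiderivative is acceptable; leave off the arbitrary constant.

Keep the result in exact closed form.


Step 1. Rewrite: now ∫(z*exp(4*z)) dz + ∫(-4/(z**2 + 4)) dz + ∫(6/(z**2 + 16)) dz.
Step 2. Integrate ∫(z*exp(4*z)) dz by parts with u = z, dv = (exp(4*z)) dz, so v = exp(4*z)/4: now z*exp(4*z)/4 + ∫(-4/(z**2 + 4)) dz + ∫(6/(z**2 + 16)) dz + ∫(-exp(4*z)/4) dz.
Step 3. Evaluate the standard form: now z*exp(4*z)/4 - exp(4*z)/16 + ∫(-4/(z**2 + 4)) dz + ∫(6/(z**2 + 16)) dz.
Step 4. Evaluate the standard form: now z*exp(4*z)/4 - exp(4*z)/16 - 2*atan(z/2) + ∫(6/(z**2 + 16)) dz.
Step 5. Evaluate the standard form: now z*exp(4*z)/4 - exp(4*z)/16 + 3*atan(z/4)/2 - 2*atan(z/2).
Answer: z*exp(4*z)/4 - exp(4*z)/16 + 3*atan(z/4)/2 - 2*atan(z/2).


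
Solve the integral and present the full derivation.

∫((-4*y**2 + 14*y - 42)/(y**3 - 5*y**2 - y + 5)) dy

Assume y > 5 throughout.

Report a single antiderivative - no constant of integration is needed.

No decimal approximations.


Step 1. Decompose ∫((-4*y**2 + 14*y - 42)/(y**3 - 5*y**2 - y + 5)) dy by partial fractions, (-4*y**2 + 14*y - 42)/(y**3 - 5*y**2 - y + 5) = -5/(y + 1) + 4/(y - 1) - 3/(y - 5): now ∫(-3/(y - 5)) dy + ∫(4/(y - 1)) dy + ∫(-5/(y + 1)) dy.
Step 2. Evaluate the standard form [assuming y > 5]: now -3*log(y - 5) + ∫(4/(y - 1)) dy + ∫(-5/(y + 1)) dy.
Step 3. Evaluate the standard form [assuming y > 1]: now -3*log(y - 5) + 4*log(y - 1) + ∫(-5/(y + 1)) dy.
Step 4. Evaluate the standard form [assuming y > -1]: now -3*log(y - 5) + 4*log(y - 1) - 5*log(y + 1).
Answer: -3*log(y - 5) + 4*log(y - 1) - 5*log(y + 1).


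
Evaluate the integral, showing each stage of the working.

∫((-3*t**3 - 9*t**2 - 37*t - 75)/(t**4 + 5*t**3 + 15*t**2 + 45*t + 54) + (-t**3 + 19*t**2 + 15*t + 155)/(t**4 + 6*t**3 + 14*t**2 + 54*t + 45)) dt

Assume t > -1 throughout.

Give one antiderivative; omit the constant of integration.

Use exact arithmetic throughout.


Step 1. Rewrite: now ∫((-3*t**3 - 9*t**2 - 37*t - 75)/(t**4 + 5*t**3 + 15*t**2 + 45*t + 54)) dt + ∫((-t**3 + 19*t**2 + 15*t + 155)/(t**4 + 6*t**3 + 14*t**2 + 54*t + 45)) dt.
Step 2. Decompose ∫((-3*t**3 - 9*t**2 - 37*t - 75)/(t**4 + 5*t**3 + 15*t**2 + 45*t + 54)) dt by partial fractions, (-3*t**3 - 9*t**2 - 37*t - 75)/(t**4 + 5*t**3 + 15*t**2 + 45*t + 54) = -2/(t**2 + 9) - 2/(t + 3) - 1/(t + 2): now ∫((-t**3 + 19*t**2 + 15*t + 155)/(t**4 + 6*t**3 + 14*t**2 + 54*t + 45)) dt + ∫(-1/(t + 2)) dt + ∫(-2/(t + 3)) dt + ∫(-2/(t**2 + 9)) dt.
Step 3. Evaluate the standard form [assuming t > -2]: now -log(t + 2) + ∫((-t**3 + 19*t**2 + 15*t + 155)/(t**4 + 6*t**3 + 14*t**2 + 54*t + 45)) dt + ∫(-2/(t + 3)) dt + ∫(-2/(t**2 + 9)) dt.
Step 4. Evaluate the standard form [assuming t > -3]: now -log(t + 2) - 2*log(t + 3) + ∫((-t**3 + 19*t**2 + 15*t + 155)/(t**4 + 6*t**3 + 14*t**2 + 54*t + 45)) dt + ∫(-2/(t**2 + 9)) dt.
Step 5. Evaluate the standard form: now -log(t + 2) - 2*log(t + 3) - 2*atan(t/3)/3 + ∫((-t**3 + 19*t**2 + 15*t + 155)/(t**4 + 6*t**3 + 14*t**2 + 54*t + 45)) dt.
Step 6. Decompose ∫((-t**3 + 19*t**2 + 15*t + 155)/(t**4 + 6*t**3 + 14*t**2 + 54*t + 45)) dt by partial fractions, (-t**3 + 19*t**2 + 15*t + 155)/(t**4 + 6*t**3 + 14*t**2 + 54*t + 45) = 4/(t**2 + 9) - 5/(t + 5) + 4/(t + 1): now -log(t + 2) - 2*log(t + 3) - 2*atan(t/3)/3 + ∫(4/(t + 1)) dt + ∫(-5/(t + 5)) dt + ∫(4/(t**2 + 9)) dt.
Step 7. Evaluate the standard form [assuming t > -5]: now -log(t + 2) - 2*log(t + 3) - 5*log(t + 5) - 2*atan(t/3)/3 + ∫(4/(t + 1)) dt + ∫(4/(t**2 + 9)) dt.
Step 8. Evaluate the standard form [assuming t > -1]: now 4*log(t + 1) - log(t + 2) - 2*log(t + 3) - 5*log(t + 5) - 2*atan(t/3)/3 + ∫(4/(t**2 + 9)) dt.
Step 9. Evaluate the standard form: now 4*log(t + 1) - log(t + 2) - 2*log(t + 3) - 5*log(t + 5) + 2*atan(t/3)/3.
Answer: 4*log(t + 1) - log(t + 2) - 2*log(t + 3) - 5*log(t + 5) + 2*atan(t/3)/3.


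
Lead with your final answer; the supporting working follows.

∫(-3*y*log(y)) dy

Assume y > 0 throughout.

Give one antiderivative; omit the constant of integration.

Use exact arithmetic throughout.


The answer is -3*y**2*log(y)/2 + 3*y**2/4.
Step 1. Integrate ∫(-3*y*log(y)) dy by parts with u = log(y), dv = (-3*y) dy, so v = -3*y**2/2 [assuming y > 0]: now -3*y**2*log(y)/2 + ∫(3*y/2) dy.
Step 2. Evaluate the standard form: now -3*y**2*log(y)/2 + 3*y**2/4.
Answer: -3*y**2*log(y)/2 + 3*y**2/4.


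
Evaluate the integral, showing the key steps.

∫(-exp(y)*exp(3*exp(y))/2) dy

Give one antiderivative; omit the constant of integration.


Step 1. Substitute u = exp(y), turning ∫(-exp(y)*exp(3*exp(y))/2) dy into ∫(-exp(3*u)/2) du: now ∫(-exp(3*u)/2) du.
Step 2. Evaluate the standard form: now -exp(3*u)/6.
Step 3. Substitute back u = exp(y): now -exp(3*exp(y))/6.
Answer: -exp(3*exp(y))/6.


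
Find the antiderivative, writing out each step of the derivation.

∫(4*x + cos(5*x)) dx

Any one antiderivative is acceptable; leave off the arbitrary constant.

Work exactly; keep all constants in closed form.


Step 1. Rewrite: now ∫(4*x) dx + ∫(cos(5*x)) dx.
Step 2. Evaluate the standard form: now 2*x**2 + ∫(cos(5*x)) dx.
Step 3. Evaluate the standard form: now 2*x**2 + sin(5*x)/5.
Answer: 2*x**2 + sin(5*x)/5.


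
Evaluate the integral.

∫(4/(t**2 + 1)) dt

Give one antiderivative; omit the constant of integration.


Answer: 4*atan(t).


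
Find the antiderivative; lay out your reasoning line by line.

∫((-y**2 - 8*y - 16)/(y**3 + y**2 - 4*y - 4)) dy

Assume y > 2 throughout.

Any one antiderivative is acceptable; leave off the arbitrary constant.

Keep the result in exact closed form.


Step 1. Decompose ∫((-y**2 - 8*y - 16)/(y**3 + y**2 - 4*y - 4)) dy by partial fractions, (-y**2 - 8*y - 16)/(y**3 + y**2 - 4*y - 4) = -1/(y + 2) + 3/(y + 1) - 3/(y - 2): now ∫(-3/(y - 2)) dy + ∫(3/(y + 1)) dy + ∫(-1/(y + 2)) dy.
Step 2. Evaluate the standard form [assuming y > -1]: now 3*log(y + 1) + ∫(-3/(y - 2)) dy + ∫(-1/(y + 2)) dy.
Step 3. Evaluate the standard form [assuming y > -2]: now 3*log(y + 1) - log(y + 2) + ∫(-3/(y - 2)) dy.
Step 4. Evaluate the standard form [assuming y > 2]: now -3*log(y - 2) + 3*log(y + 1) - log(y + 2).
Answer: -3*log(y - 2) + 3*log(y + 1) - log(y + 2).


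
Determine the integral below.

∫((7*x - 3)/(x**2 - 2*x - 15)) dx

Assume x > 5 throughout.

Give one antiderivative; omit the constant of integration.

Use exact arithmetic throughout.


Answer: 4*log(x - 5) + 3*log(x + 3).


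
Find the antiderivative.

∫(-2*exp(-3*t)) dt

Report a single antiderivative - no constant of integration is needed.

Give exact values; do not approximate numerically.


Answer: 2*exp(-3*t)/3.


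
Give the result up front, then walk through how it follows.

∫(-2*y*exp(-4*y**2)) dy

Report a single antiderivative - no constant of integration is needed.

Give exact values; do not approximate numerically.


The answer is exp(-4*y**2)/4.
Step 1. Substitute u = y**2, turning ∫(-2*y*exp(-4*y**2)) dy into ∫(-exp(-4*u)) du: now ∫(-exp(-4*u)) du.
Step 2. Evaluate the standard form: now exp(-4*u)/4.
Step 3. Substitute back u = y**2: now exp(-4*y**2)/4.
Answer: exp(-4*y**2)/4.


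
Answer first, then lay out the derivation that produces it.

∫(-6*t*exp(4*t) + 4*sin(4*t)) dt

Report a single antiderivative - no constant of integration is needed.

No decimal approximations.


The answer is -3*t*exp(4*t)/2 + 3*exp(4*t)/8 - cos(4*t).
Step 1. Rewrite: now ∫(-6*t*exp(4*t)) dt + ∫(4*sin(4*t)) dt.
Step 2. Evaluate the standard form: now -cos(4*t) + ∫(-6*t*exp(4*t)) dt.
Step 3. Integrate ∫(-6*t*exp(4*t)) dt by parts with u = t, dv = (-6*exp(4*t)) dt, so v = -3*exp(4*t)/2: now -3*t*exp(4*t)/2 - cos(4*t) + ∫(3*exp(4*t)/2) dt.
Step 4. Evaluate the standard form: now -3*t*exp(4*t)/2 + 3*exp(4*t)/8 - cos(4*t).
Answer: -3*t*exp(4*t)/2 + 3*exp(4*t)/8 - cos(4*t).


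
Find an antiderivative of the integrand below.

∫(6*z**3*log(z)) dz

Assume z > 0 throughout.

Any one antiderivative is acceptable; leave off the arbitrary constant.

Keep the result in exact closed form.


Answer: 3*z**4*log(z)/2 - 3*z**4/8.


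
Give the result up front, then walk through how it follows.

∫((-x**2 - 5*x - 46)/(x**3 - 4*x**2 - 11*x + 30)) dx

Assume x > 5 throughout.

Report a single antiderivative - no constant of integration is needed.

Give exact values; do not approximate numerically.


The answer is -4*log(x - 5) + 4*log(x - 2) - log(x + 3).
Step 1. Decompose ∫((-x**2 - 5*x - 46)/(x**3 - 4*x**2 - 11*x + 30)) dx by partial fractions, (-x**2 - 5*x - 46)/(x**3 - 4*x**2 - 11*x + 30) = -1/(x + 3) + 4/(x - 2) - 4/(x - 5): now ∫(-4/(x - 5)) dx + ∫(4/(x - 2)) dx + ∫(-1/(x + 3)) dx.
Step 2. Evaluate the standard form [assuming x > 5]: now -4*log(x - 5) + ∫(4/(x - 2)) dx + ∫(-1/(x + 3)) dx.
Step 3. Evaluate the standard form [assuming x > 2]: now -4*log(x - 5) + 4*log(x - 2) + ∫(-1/(x + 3)) dx.
Step 4. Evaluate the standard form [assuming x > -3]: now -4*log(x - 5) + 4*log(x - 2) - log(x + 3).
Answer: -4*log(x - 5) + 4*log(x - 2) - log(x + 3).


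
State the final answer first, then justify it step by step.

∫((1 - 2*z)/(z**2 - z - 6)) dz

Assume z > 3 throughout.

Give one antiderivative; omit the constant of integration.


The answer is -log(z - 3) - log(z + 2).
Step 1. Decompose ∫((1 - 2*z)/(z**2 - z - 6)) dz by partial fractions, (1 - 2*z)/(z**2 - z - 6) = -1/(z + 2) - 1/(z - 3): now ∫(-1/(z - 3)) dz + ∫(-1/(z + 2)) dz.
Step 2. Evaluate the standard form [assuming z > -2]: now -log(z + 2) + ∫(-1/(z - 3)) dz.
Step 3. Evaluate the standard form [assuming z > 3]: now -log(z - 3) - log(z + 2).
Answer: -log(z - 3) - log(z + 2).


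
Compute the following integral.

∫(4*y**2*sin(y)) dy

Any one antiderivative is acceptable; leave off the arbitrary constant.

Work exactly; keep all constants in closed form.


Answer: -4*y**2*cos(y) + 8*y*sin(y) + 8*cos(y).


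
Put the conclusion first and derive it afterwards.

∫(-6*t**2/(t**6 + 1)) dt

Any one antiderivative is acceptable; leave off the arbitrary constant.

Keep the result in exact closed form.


The answer is -2*atan(t**3).
Step 1. Substitute u = t**3, turning ∫(-6*t**2/(t**6 + 1)) dt into ∫(-2/(u**2 + 1)) du: now ∫(-2/(u**2 + 1)) du.
Step 2. Evaluate the standard form: now -2*atan(u).
Step 3. Substitute back u = t**3: now -2*atan(t**3).
Answer: -2*atan(t**3).


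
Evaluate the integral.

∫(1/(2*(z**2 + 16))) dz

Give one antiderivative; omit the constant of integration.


Answer: atan(z/4)/8.


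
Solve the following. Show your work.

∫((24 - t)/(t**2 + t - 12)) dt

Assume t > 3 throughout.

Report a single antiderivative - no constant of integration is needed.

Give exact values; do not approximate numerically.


Step 1. Decompose ∫((24 - t)/(t**2 + t - 12)) dt by partial fractions, (24 - t)/(t**2 + t - 12) = -4/(t + 4) + 3/(t - 3): now ∫(3/(t - 3)) dt + ∫(-4/(t + 4)) dt.
Step 2. Evaluate the standard form [assuming t > 3]: now 3*log(t - 3) + ∫(-4/(t + 4)) dt.
Step 3. Evaluate the standard form [assuming t > -4]: now 3*log(t - 3) - 4*log(t + 4).
Answer: 3*log(t - 3) - 4*log(t + 4).


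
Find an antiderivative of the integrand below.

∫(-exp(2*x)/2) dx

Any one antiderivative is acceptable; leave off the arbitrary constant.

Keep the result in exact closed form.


Answer: -exp(2*x)/4.


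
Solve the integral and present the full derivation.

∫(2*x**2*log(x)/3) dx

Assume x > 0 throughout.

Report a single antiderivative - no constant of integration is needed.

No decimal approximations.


Step 1. Integrate ∫(2*x**2*log(x)/3) dx by parts with u = log(x), dv = (2*x**2/3) dx, so v = 2*x**3/9 [assuming x > 0]: now 2*x**3*log(x)/9 + ∫(-2*x**2/9) dx.
Step 2. Evaluate the standard form: now 2*x**3*log(x)/9 - 2*x**3/27.
Answer: 2*x**3*log(x)/9 - 2*x**3/27.


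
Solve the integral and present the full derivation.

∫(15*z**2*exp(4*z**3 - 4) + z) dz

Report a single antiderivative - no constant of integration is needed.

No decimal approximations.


Step 1. Rewrite: now ∫(z) dz + ∫(15*z**2*exp(4*z**3 - 4)) dz.
Step 2. Substitute u = z**3 - 1, turning ∫(15*z**2*exp(4*z**3 - 4)) dz into ∫(5*exp(4*u)) du: now ∫(z) dz + ∫(5*exp(4*u)) du.
Step 3. Evaluate the standard form: now 5*exp(4*u)/4 + ∫(z) dz.
Step 4. Substitute back u = z**3 - 1: now 5*exp(4*z**3 - 4)/4 + ∫(z) dz.
Step 5. Evaluate the standard form: now z**2/2 + 5*exp(4*z**3 - 4)/4.
Answer: z**2/2 + 5*exp(4*z**3 - 4)/4.


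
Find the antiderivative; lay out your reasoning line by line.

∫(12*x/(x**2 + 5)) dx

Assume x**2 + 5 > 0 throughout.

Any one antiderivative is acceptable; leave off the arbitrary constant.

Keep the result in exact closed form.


Step 1. Substitute u = x**2 + 5, turning ∫(12*x/(x**2 + 5)) dx into ∫(6/u) du: now ∫(6/u) du.
Step 2. Evaluate the standard form [assuming u > 0]: now 6*log(u).
Step 3. Substitute back u = x**2 + 5: now 6*log(x**2 + 5).
Answer: 6*log(x**2 + 5).


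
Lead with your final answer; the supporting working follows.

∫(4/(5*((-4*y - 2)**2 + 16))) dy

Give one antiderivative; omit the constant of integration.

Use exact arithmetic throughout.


The answer is atan(y + 1/2)/20.
Step 1. Substitute u = -4*y - 2, turning ∫(4/(5*((-4*y - 2)**2 + 16))) dy into ∫(-1/(5*(u**2 + 16))) du: now ∫(-1/(5*(u**2 + 16))) du.
Step 2. Evaluate the standard form: now -atan(u/4)/20.
Step 3. Substitute back u = -4*y - 2: now atan(y + 1/2)/20.
Answer: atan(y + 1/2)/20.


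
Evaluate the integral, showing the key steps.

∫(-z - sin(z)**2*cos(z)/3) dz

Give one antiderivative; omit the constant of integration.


Step 1. Rewrite: now ∫(-z) dz + ∫(-sin(z)**2*cos(z)/3) dz.
Step 2. Substitute u = sin(z), turning ∫(-sin(z)**2*cos(z)/3) dz into ∫(-u**2/3) du: now ∫(-u**2/3) du + ∫(-z) dz.
Step 3. Evaluate the standard form: now -u**3/9 + ∫(-z) dz.
Step 4. Substitute back u = sin(z): now -sin(z)**3/9 + ∫(-z) dz.
Step 5. Evaluate the standard form: now -z**2/2 - sin(z)**3/9.
Answer: -z**2/2 - sin(z)**3/9.


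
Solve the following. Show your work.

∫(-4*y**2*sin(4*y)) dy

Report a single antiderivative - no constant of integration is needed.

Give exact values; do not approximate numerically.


Step 1. Integrate ∫(-4*y**2*sin(4*y)) dy by parts with u = y**2, dv = (-4*sin(4*y)) dy, so v = cos(4*y): now y**2*cos(4*y) + ∫(-2*y*cos(4*y)) dy.
Step 2. Integrate ∫(-2*y*cos(4*y)) dy by parts with u = y, dv = (-2*cos(4*y)) dy, so v = -sin(4*y)/2: now y**2*cos(4*y) - y*sin(4*y)/2 + ∫(sin(4*y)/2) dy.
Step 3. Evaluate the standard form: now y**2*cos(4*y) - y*sin(4*y)/2 - cos(4*y)/8.
Answer: y**2*cos(4*y) - y*sin(4*y)/2 - cos(4*y)/8.


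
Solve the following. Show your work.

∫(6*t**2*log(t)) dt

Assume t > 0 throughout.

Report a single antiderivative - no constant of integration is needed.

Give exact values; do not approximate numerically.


Step 1. Integrate ∫(6*t**2*log(t)) dt by parts with u = log(t), dv = (6*t**2) dt, so v = 2*t**3 [assuming t > 0]: now 2*t**3*log(t) + ∫(-2*t**2) dt.
Step 2. Evaluate the standard form: now 2*t**3*log(t) - 2*t**3/3.
Answer: 2*t**3*log(t) - 2*t**3/3.


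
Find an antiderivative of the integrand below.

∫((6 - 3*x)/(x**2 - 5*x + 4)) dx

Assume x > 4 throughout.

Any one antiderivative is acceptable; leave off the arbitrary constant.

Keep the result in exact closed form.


Answer: -2*log(x - 4) - log(x - 1).


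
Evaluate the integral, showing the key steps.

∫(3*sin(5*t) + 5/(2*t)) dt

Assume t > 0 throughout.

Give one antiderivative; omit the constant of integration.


Step 1. Rewrite: now ∫(5/(2*t)) dt + ∫(3*sin(5*t)) dt.
Step 2. Evaluate the standard form: now -3*cos(5*t)/5 + ∫(5/(2*t)) dt.
Step 3. Evaluate the standard form [assuming t > 0]: now 5*log(t)/2 - 3*cos(5*t)/5.
Answer: 5*log(t)/2 - 3*cos(5*t)/5.


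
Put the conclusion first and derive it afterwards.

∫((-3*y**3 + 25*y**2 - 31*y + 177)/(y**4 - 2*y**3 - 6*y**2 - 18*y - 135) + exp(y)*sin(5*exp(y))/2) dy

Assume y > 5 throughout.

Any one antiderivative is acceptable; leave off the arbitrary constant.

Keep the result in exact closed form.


The answer is log(y - 5) - 4*log(y + 3) - cos(5*exp(y))/10 + 2*atan(y/3)/3.
Step 1. Rewrite: now ∫((-3*y**3 + 25*y**2 - 31*y + 177)/(y**4 - 2*y**3 - 6*y**2 - 18*y - 135)) dy + ∫(exp(y)*sin(5*exp(y))/2) dy.
Step 2. Decompose ∫((-3*y**3 + 25*y**2 - 31*y + 177)/(y**4 - 2*y**3 - 6*y**2 - 18*y - 135)) dy by partial fractions, (-3*y**3 + 25*y**2 - 31*y + 177)/(y**4 - 2*y**3 - 6*y**2 - 18*y - 135) = 2/(y**2 + 9) - 4/(y + 3) + 1/(y - 5): now ∫(exp(y)*sin(5*exp(y))/2) dy + ∫(1/(y - 5)) dy + ∫(-4/(y + 3)) dy + ∫(2/(y**2 + 9)) dy.
Step 3. Evaluate the standard form [assuming y > -3]: now -4*log(y + 3) + ∫(exp(y)*sin(5*exp(y))/2) dy + ∫(1/(y - 5)) dy + ∫(2/(y**2 + 9)) dy.
Step 4. Evaluate the standard form [assuming y > 5]: now log(y - 5) - 4*log(y + 3) + ∫(exp(y)*sin(5*exp(y))/2) dy + ∫(2/(y**2 + 9)) dy.
Step 5. Evaluate the standard form: now log(y - 5) - 4*log(y + 3) + 2*atan(y/3)/3 + ∫(exp(y)*sin(5*exp(y))/2) dy.
Step 6. Substitute u = exp(y), turning ∫(exp(y)*sin(5*exp(y))/2) dy into ∫(sin(5*u)/2) du: now log(y - 5) - 4*log(y + 3) + 2*atan(y/3)/3 + ∫(sin(5*u)/2) du.
Step 7. Evaluate the standard form: now log(y - 5) - 4*log(y + 3) - cos(5*u)/10 + 2*atan(y/3)/3.
Step 8. Substitute back u = exp(y): now log(y - 5) - 4*log(y + 3) - cos(5*exp(y))/10 + 2*atan(y/3)/3.
Answer: log(y - 5) - 4*log(y + 3) - cos(5*exp(y))/10 + 2*atan(y/3)/3.


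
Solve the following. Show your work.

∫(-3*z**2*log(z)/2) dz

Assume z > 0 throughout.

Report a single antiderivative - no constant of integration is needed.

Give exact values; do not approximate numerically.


Step 1. Integrate ∫(-3*z**2*log(z)/2) dz by parts with u = log(z), dv = (-3*z**2/2) dz, so v = -z**3/2 [assuming z > 0]: now -z**3*log(z)/2 + ∫(z**2/2) dz.
Step 2. Evaluate the standard form: now -z**3*log(z)/2 + z**3/6.
Answer: -z**3*log(z)/2 + z**3/6.


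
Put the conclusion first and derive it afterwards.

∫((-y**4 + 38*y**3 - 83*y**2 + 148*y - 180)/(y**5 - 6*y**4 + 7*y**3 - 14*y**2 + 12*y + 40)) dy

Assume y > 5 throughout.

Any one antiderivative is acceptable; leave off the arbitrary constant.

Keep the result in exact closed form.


The answer is 5*log(y - 5) - log(y - 2) - 5*log(y + 1) + 2*atan(y/2).
Step 1. Decompose ∫((-y**4 + 38*y**3 - 83*y**2 + 148*y - 180)/(y**5 - 6*y**4 + 7*y**3 - 14*y**2 + 12*y + 40)) dy by partial fractions, (-y**4 + 38*y**3 - 83*y**2 + 148*y - 180)/(y**5 - 6*y**4 + 7*y**3 - 14*y**2 + 12*y + 40) = 4/(y**2 + 4) - 5/(y + 1) - 1/(y - 2) + 5/(y - 5): now ∫(5/(y - 5)) dy + ∫(-1/(y - 2)) dy + ∫(-5/(y + 1)) dy + ∫(4/(y**2 + 4)) dy.
Step 2. Evaluate the standard form [assuming y > 5]: now 5*log(y - 5) + ∫(-1/(y - 2)) dy + ∫(-5/(y + 1)) dy + ∫(4/(y**2 + 4)) dy.
Step 3. Evaluate the standard form [assuming y > 2]: now 5*log(y - 5) - log(y - 2) + ∫(-5/(y + 1)) dy + ∫(4/(y**2 + 4)) dy.
Step 4. Evaluate the standard form [assuming y > -1]: now 5*log(y - 5) - log(y - 2) - 5*log(y + 1) + ∫(4/(y**2 + 4)) dy.
Step 5. Evaluate the standard form: now 5*log(y - 5) - log(y - 2) - 5*log(y + 1) + 2*atan(y/2).
Answer: 5*log(y - 5) - log(y - 2) - 5*log(y + 1) + 2*atan(y/2).


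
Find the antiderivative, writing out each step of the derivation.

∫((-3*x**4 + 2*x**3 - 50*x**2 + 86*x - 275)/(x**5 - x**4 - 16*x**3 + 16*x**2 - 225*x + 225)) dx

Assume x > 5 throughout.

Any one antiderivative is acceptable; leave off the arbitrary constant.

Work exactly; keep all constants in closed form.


Step 1. Decompose ∫((-3*x**4 + 2*x**3 - 50*x**2 + 86*x - 275)/(x**5 - x**4 - 16*x**3 + 16*x**2 - 225*x + 225)) dx by partial fractions, (-3*x**4 + 2*x**3 - 50*x**2 + 86*x - 275)/(x**5 - x**4 - 16*x**3 + 16*x**2 - 225*x + 225) = -2/(x**2 + 9) - 2/(x + 5) + 1/(x - 1) - 2/(x - 5): now ∫(-2/(x - 5)) dx + ∫(1/(x - 1)) dx + ∫(-2/(x + 5)) dx + ∫(-2/(x**2 + 9)) dx.
Step 2. Evaluate the standard form [assuming x > 5]: now -2*log(x - 5) + ∫(1/(x - 1)) dx + ∫(-2/(x + 5)) dx + ∫(-2/(x**2 + 9)) dx.
Step 3. Evaluate the standard form [assuming x > 1]: now -2*log(x - 5) + log(x - 1) + ∫(-2/(x + 5)) dx + ∫(-2/(x**2 + 9)) dx.
Step 4. Evaluate the standard form [assuming x > -5]: now -2*log(x - 5) + log(x - 1) - 2*log(x + 5) + ∫(-2/(x**2 + 9)) dx.
Step 5. Evaluate the standard form: now -2*log(x - 5) + log(x - 1) - 2*log(x + 5) - 2*atan(x/3)/3.
Answer: -2*log(x - 5) + log(x - 1) - 2*log(x + 5) - 2*atan(x/3)/3.


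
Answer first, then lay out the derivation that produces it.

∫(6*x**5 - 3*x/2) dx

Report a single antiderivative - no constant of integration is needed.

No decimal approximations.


The answer is x**6 - 3*x**2/4.
Step 1. Rewrite: now ∫(-3*x/2) dx + ∫(6*x**5) dx.
Step 2. Evaluate the standard form: now x**6 + ∫(-3*x/2) dx.
Step 3. Evaluate the standard form: now x**6 - 3*x**2/4.
Answer: x**6 - 3*x**2/4.


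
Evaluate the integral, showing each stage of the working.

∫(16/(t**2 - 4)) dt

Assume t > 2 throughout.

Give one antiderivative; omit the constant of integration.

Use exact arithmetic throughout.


Step 1. Decompose ∫(16/(t**2 - 4)) dt by partial fractions, 16/(t**2 - 4) = -4/(t + 2) + 4/(t - 2): now ∫(4/(t - 2)) dt + ∫(-4/(t + 2)) dt.
Step 2. Evaluate the standard form [assuming t > 2]: now 4*log(t - 2) + ∫(-4/(t + 2)) dt.
Step 3. Evaluate the standard form [assuming t > -2]: now 4*log(t - 2) - 4*log(t + 2).
Answer: 4*log(t - 2) - 4*log(t + 2).


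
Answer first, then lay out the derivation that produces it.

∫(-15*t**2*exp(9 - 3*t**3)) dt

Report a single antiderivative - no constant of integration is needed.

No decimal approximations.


The answer is 5*exp(9 - 3*t**3)/3.
Step 1. Substitute u = t**3 - 3, turning ∫(-15*t**2*exp(9 - 3*t**3)) dt into ∫(-5*exp(-3*u)) du: now ∫(-5*exp(-3*u)) du.
Step 2. Evaluate the standard form: now 5*exp(-3*u)/3.
Step 3. Substitute back u = t**3 - 3: now 5*exp(9 - 3*t**3)/3.
Answer: 5*exp(9 - 3*t**3)/3.


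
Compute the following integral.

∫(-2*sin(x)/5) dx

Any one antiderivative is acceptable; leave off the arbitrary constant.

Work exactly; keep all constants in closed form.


Answer: 2*cos(x)/5.


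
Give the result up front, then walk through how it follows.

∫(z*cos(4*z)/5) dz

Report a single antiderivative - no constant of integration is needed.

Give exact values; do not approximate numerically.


The answer is z*sin(4*z)/20 + cos(4*z)/80.
Step 1. Integrate ∫(z*cos(4*z)/5) dz by parts with u = z, dv = (cos(4*z)/5) dz, so v = sin(4*z)/20: now z*sin(4*z)/20 + ∫(-sin(4*z)/20) dz.
Step 2. Evaluate the standard form: now z*sin(4*z)/20 + cos(4*z)/80.
Answer: z*sin(4*z)/20 + cos(4*z)/80.


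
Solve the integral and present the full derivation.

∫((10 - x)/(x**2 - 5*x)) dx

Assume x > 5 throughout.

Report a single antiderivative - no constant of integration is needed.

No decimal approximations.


Step 1. Decompose ∫((10 - x)/(x**2 - 5*x)) dx by partial fractions, (10 - x)/(x**2 - 5*x) = 1/(x - 5) - 2/x: now ∫(-2/x) dx + ∫(1/(x - 5)) dx.
Step 2. Evaluate the standard form [assuming x > 0]: now -2*log(x) + ∫(1/(x - 5)) dx.
Step 3. Evaluate the standard form [assuming x > 5]: now -2*log(x) + log(x - 5).
Answer: -2*log(x) + log(x - 5).


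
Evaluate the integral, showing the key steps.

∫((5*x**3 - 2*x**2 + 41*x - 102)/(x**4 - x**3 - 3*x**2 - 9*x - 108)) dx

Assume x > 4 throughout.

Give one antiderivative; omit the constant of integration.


Step 1. Decompose ∫((5*x**3 - 2*x**2 + 41*x - 102)/(x**4 - x**3 - 3*x**2 - 9*x - 108)) dx by partial fractions, (5*x**3 - 2*x**2 + 41*x - 102)/(x**4 - x**3 - 3*x**2 - 9*x - 108) = 4/(x**2 + 9) + 3/(x + 3) + 2/(x - 4): now ∫(2/(x - 4)) dx + ∫(3/(x + 3)) dx + ∫(4/(x**2 + 9)) dx.
Step 2. Evaluate the standard form [assuming x > -3]: now 3*log(x + 3) + ∫(2/(x - 4)) dx + ∫(4/(x**2 + 9)) dx.
Step 3. Evaluate the standard form [assuming x > 4]: now 2*log(x - 4) + 3*log(x + 3) + ∫(4/(x**2 + 9)) dx.
Step 4. Evaluate the standard form: now 2*log(x - 4) + 3*log(x + 3) + 4*atan(x/3)/3.
Answer: 2*log(x - 4) + 3*log(x + 3) + 4*atan(x/3)/3.


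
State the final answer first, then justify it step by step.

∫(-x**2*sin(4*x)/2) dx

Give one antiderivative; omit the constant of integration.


The answer is x**2*cos(4*x)/8 - x*sin(4*x)/16 - cos(4*x)/64.
Step 1. Integrate ∫(-x**2*sin(4*x)/2) dx by parts with u = x**2, dv = (-sin(4*x)/2) dx, so v = cos(4*x)/8: now x**2*cos(4*x)/8 + ∫(-x*cos(4*x)/4) dx.
Step 2. Integrate ∫(-x*cos(4*x)/4) dx by parts with u = x, dv = (-cos(4*x)/4) dx, so v = -sin(4*x)/16: now x**2*cos(4*x)/8 - x*sin(4*x)/16 + ∫(sin(4*x)/16) dx.
Step 3. Evaluate the standard form: now x**2*cos(4*x)/8 - x*sin(4*x)/16 - cos(4*x)/64.
Answer: x**2*cos(4*x)/8 - x*sin(4*x)/16 - cos(4*x)/64.


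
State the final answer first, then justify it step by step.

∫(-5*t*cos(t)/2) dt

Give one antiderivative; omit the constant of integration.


The answer is -5*t*sin(t)/2 - 5*cos(t)/2.
Step 1. Integrate ∫(-5*t*cos(t)/2) dt by parts with u = t, dv = (-5*cos(t)/2) dt, so v = -5*sin(t)/2: now -5*t*sin(t)/2 + ∫(5*sin(t)/2) dt.
Step 2. Evaluate the standard form: now -5*t*sin(t)/2 - 5*cos(t)/2.
Answer: -5*t*sin(t)/2 - 5*cos(t)/2.


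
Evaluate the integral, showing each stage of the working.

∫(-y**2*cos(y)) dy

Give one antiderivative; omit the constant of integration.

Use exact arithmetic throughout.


Step 1. Integrate ∫(-y**2*cos(y)) dy by parts with u = y**2, dv = (-cos(y)) dy, so v = -sin(y): now -y**2*sin(y) + ∫(2*y*sin(y)) dy.
Step 2. Integrate ∫(2*y*sin(y)) dy by parts with u = y, dv = (2*sin(y)) dy, so v = -2*cos(y): now -y**2*sin(y) - 2*y*cos(y) + ∫(2*cos(y)) dy.
Step 3. Evaluate the standard form: now -y**2*sin(y) - 2*y*cos(y) + 2*sin(y).
Answer: -y**2*sin(y) - 2*y*cos(y) + 2*sin(y).
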